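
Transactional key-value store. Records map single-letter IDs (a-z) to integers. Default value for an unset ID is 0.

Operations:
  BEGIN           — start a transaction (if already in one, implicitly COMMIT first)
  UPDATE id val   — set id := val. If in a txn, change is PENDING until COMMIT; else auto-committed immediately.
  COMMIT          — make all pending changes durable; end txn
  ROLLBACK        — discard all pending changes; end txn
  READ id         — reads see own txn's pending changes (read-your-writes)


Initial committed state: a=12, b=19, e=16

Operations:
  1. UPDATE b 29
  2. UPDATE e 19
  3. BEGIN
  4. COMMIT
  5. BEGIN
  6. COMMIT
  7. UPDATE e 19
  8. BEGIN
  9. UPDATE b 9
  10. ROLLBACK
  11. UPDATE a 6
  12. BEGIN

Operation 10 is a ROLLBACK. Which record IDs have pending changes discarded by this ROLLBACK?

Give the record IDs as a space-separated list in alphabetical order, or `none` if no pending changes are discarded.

Initial committed: {a=12, b=19, e=16}
Op 1: UPDATE b=29 (auto-commit; committed b=29)
Op 2: UPDATE e=19 (auto-commit; committed e=19)
Op 3: BEGIN: in_txn=True, pending={}
Op 4: COMMIT: merged [] into committed; committed now {a=12, b=29, e=19}
Op 5: BEGIN: in_txn=True, pending={}
Op 6: COMMIT: merged [] into committed; committed now {a=12, b=29, e=19}
Op 7: UPDATE e=19 (auto-commit; committed e=19)
Op 8: BEGIN: in_txn=True, pending={}
Op 9: UPDATE b=9 (pending; pending now {b=9})
Op 10: ROLLBACK: discarded pending ['b']; in_txn=False
Op 11: UPDATE a=6 (auto-commit; committed a=6)
Op 12: BEGIN: in_txn=True, pending={}
ROLLBACK at op 10 discards: ['b']

Answer: b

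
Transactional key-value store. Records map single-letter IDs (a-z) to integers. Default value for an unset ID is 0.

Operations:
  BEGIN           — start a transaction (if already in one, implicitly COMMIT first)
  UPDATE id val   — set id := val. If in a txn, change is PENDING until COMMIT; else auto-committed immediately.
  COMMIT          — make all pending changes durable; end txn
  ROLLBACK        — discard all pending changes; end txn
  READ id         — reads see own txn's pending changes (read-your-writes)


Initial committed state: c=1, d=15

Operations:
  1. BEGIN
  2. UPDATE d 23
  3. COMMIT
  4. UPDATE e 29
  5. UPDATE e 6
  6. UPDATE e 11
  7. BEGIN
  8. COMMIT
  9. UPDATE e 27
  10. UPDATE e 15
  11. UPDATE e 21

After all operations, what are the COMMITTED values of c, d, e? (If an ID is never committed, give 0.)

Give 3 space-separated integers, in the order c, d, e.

Initial committed: {c=1, d=15}
Op 1: BEGIN: in_txn=True, pending={}
Op 2: UPDATE d=23 (pending; pending now {d=23})
Op 3: COMMIT: merged ['d'] into committed; committed now {c=1, d=23}
Op 4: UPDATE e=29 (auto-commit; committed e=29)
Op 5: UPDATE e=6 (auto-commit; committed e=6)
Op 6: UPDATE e=11 (auto-commit; committed e=11)
Op 7: BEGIN: in_txn=True, pending={}
Op 8: COMMIT: merged [] into committed; committed now {c=1, d=23, e=11}
Op 9: UPDATE e=27 (auto-commit; committed e=27)
Op 10: UPDATE e=15 (auto-commit; committed e=15)
Op 11: UPDATE e=21 (auto-commit; committed e=21)
Final committed: {c=1, d=23, e=21}

Answer: 1 23 21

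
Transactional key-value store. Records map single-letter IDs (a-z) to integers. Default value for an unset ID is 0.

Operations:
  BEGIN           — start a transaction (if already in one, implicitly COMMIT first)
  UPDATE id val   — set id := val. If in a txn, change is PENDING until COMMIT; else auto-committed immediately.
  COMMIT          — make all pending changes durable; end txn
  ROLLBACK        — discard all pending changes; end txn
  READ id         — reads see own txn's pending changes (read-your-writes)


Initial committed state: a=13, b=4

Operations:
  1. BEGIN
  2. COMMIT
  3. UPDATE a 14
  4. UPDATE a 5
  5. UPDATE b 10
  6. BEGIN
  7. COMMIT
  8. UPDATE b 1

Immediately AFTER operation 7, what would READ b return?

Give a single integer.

Initial committed: {a=13, b=4}
Op 1: BEGIN: in_txn=True, pending={}
Op 2: COMMIT: merged [] into committed; committed now {a=13, b=4}
Op 3: UPDATE a=14 (auto-commit; committed a=14)
Op 4: UPDATE a=5 (auto-commit; committed a=5)
Op 5: UPDATE b=10 (auto-commit; committed b=10)
Op 6: BEGIN: in_txn=True, pending={}
Op 7: COMMIT: merged [] into committed; committed now {a=5, b=10}
After op 7: visible(b) = 10 (pending={}, committed={a=5, b=10})

Answer: 10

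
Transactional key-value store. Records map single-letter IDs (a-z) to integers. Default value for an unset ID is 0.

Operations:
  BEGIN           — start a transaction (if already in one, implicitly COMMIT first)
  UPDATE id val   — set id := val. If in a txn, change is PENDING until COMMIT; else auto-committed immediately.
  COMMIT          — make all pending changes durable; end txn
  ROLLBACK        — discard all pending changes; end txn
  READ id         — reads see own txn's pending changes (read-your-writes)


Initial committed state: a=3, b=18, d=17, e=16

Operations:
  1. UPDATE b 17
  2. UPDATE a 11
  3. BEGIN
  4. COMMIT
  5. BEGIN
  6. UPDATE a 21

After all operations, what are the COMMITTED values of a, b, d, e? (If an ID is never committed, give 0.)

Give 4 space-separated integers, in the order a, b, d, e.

Initial committed: {a=3, b=18, d=17, e=16}
Op 1: UPDATE b=17 (auto-commit; committed b=17)
Op 2: UPDATE a=11 (auto-commit; committed a=11)
Op 3: BEGIN: in_txn=True, pending={}
Op 4: COMMIT: merged [] into committed; committed now {a=11, b=17, d=17, e=16}
Op 5: BEGIN: in_txn=True, pending={}
Op 6: UPDATE a=21 (pending; pending now {a=21})
Final committed: {a=11, b=17, d=17, e=16}

Answer: 11 17 17 16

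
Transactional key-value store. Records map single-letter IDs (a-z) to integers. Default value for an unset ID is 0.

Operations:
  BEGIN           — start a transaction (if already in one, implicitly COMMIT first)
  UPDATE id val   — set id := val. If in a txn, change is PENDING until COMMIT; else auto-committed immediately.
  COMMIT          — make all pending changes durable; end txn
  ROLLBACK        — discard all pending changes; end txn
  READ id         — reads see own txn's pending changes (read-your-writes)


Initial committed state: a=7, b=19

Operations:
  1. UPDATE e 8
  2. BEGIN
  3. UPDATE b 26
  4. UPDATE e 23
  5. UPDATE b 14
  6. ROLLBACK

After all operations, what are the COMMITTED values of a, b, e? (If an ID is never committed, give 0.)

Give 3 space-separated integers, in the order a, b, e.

Answer: 7 19 8

Derivation:
Initial committed: {a=7, b=19}
Op 1: UPDATE e=8 (auto-commit; committed e=8)
Op 2: BEGIN: in_txn=True, pending={}
Op 3: UPDATE b=26 (pending; pending now {b=26})
Op 4: UPDATE e=23 (pending; pending now {b=26, e=23})
Op 5: UPDATE b=14 (pending; pending now {b=14, e=23})
Op 6: ROLLBACK: discarded pending ['b', 'e']; in_txn=False
Final committed: {a=7, b=19, e=8}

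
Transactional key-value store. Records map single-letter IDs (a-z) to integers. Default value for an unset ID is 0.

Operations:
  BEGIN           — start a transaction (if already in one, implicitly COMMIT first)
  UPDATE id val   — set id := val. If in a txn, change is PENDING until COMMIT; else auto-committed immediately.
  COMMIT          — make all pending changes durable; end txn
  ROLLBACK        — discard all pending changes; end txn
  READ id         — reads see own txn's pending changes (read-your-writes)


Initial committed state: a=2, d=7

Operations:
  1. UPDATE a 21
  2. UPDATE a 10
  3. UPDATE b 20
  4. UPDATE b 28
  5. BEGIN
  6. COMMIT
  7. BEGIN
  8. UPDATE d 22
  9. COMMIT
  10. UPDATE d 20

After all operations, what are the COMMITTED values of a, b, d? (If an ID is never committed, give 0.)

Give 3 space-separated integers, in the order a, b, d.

Initial committed: {a=2, d=7}
Op 1: UPDATE a=21 (auto-commit; committed a=21)
Op 2: UPDATE a=10 (auto-commit; committed a=10)
Op 3: UPDATE b=20 (auto-commit; committed b=20)
Op 4: UPDATE b=28 (auto-commit; committed b=28)
Op 5: BEGIN: in_txn=True, pending={}
Op 6: COMMIT: merged [] into committed; committed now {a=10, b=28, d=7}
Op 7: BEGIN: in_txn=True, pending={}
Op 8: UPDATE d=22 (pending; pending now {d=22})
Op 9: COMMIT: merged ['d'] into committed; committed now {a=10, b=28, d=22}
Op 10: UPDATE d=20 (auto-commit; committed d=20)
Final committed: {a=10, b=28, d=20}

Answer: 10 28 20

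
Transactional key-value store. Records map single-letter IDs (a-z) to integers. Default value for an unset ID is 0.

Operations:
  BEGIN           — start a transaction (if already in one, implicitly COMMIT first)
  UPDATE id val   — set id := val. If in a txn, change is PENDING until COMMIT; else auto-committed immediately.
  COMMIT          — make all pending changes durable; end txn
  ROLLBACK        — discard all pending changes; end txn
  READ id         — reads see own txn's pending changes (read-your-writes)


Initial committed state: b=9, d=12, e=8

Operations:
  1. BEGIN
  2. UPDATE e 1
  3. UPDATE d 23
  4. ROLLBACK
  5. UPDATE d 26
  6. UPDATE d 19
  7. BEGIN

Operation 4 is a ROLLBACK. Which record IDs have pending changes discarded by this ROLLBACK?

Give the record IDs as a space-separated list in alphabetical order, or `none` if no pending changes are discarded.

Answer: d e

Derivation:
Initial committed: {b=9, d=12, e=8}
Op 1: BEGIN: in_txn=True, pending={}
Op 2: UPDATE e=1 (pending; pending now {e=1})
Op 3: UPDATE d=23 (pending; pending now {d=23, e=1})
Op 4: ROLLBACK: discarded pending ['d', 'e']; in_txn=False
Op 5: UPDATE d=26 (auto-commit; committed d=26)
Op 6: UPDATE d=19 (auto-commit; committed d=19)
Op 7: BEGIN: in_txn=True, pending={}
ROLLBACK at op 4 discards: ['d', 'e']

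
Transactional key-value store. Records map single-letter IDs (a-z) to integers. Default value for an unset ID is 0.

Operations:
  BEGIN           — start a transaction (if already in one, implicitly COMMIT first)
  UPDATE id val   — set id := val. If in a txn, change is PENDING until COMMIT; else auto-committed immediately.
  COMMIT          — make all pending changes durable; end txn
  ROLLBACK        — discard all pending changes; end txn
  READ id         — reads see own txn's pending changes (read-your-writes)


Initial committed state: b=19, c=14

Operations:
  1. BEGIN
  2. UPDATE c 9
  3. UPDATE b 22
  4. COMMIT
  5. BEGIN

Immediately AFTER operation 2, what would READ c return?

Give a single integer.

Answer: 9

Derivation:
Initial committed: {b=19, c=14}
Op 1: BEGIN: in_txn=True, pending={}
Op 2: UPDATE c=9 (pending; pending now {c=9})
After op 2: visible(c) = 9 (pending={c=9}, committed={b=19, c=14})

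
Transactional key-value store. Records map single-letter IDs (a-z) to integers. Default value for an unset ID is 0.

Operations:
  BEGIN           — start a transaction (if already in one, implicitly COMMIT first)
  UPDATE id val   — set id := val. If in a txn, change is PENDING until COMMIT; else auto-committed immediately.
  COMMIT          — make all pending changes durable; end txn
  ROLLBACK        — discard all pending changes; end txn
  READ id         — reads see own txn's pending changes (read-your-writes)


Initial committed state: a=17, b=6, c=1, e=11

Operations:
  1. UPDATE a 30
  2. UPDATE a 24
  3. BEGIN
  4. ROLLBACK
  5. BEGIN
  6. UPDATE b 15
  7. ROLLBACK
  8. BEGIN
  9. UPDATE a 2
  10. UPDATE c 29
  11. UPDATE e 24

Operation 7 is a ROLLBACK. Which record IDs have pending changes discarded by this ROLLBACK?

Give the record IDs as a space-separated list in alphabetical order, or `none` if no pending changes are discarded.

Initial committed: {a=17, b=6, c=1, e=11}
Op 1: UPDATE a=30 (auto-commit; committed a=30)
Op 2: UPDATE a=24 (auto-commit; committed a=24)
Op 3: BEGIN: in_txn=True, pending={}
Op 4: ROLLBACK: discarded pending []; in_txn=False
Op 5: BEGIN: in_txn=True, pending={}
Op 6: UPDATE b=15 (pending; pending now {b=15})
Op 7: ROLLBACK: discarded pending ['b']; in_txn=False
Op 8: BEGIN: in_txn=True, pending={}
Op 9: UPDATE a=2 (pending; pending now {a=2})
Op 10: UPDATE c=29 (pending; pending now {a=2, c=29})
Op 11: UPDATE e=24 (pending; pending now {a=2, c=29, e=24})
ROLLBACK at op 7 discards: ['b']

Answer: b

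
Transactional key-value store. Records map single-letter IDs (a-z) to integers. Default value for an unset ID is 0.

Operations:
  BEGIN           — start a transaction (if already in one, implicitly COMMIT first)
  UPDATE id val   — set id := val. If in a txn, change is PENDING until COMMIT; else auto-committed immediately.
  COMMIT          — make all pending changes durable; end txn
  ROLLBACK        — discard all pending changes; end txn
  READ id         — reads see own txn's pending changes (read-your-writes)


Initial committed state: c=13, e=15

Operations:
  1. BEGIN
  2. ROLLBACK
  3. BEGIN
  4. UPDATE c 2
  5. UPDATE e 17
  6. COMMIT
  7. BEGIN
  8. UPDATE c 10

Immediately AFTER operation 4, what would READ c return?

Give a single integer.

Answer: 2

Derivation:
Initial committed: {c=13, e=15}
Op 1: BEGIN: in_txn=True, pending={}
Op 2: ROLLBACK: discarded pending []; in_txn=False
Op 3: BEGIN: in_txn=True, pending={}
Op 4: UPDATE c=2 (pending; pending now {c=2})
After op 4: visible(c) = 2 (pending={c=2}, committed={c=13, e=15})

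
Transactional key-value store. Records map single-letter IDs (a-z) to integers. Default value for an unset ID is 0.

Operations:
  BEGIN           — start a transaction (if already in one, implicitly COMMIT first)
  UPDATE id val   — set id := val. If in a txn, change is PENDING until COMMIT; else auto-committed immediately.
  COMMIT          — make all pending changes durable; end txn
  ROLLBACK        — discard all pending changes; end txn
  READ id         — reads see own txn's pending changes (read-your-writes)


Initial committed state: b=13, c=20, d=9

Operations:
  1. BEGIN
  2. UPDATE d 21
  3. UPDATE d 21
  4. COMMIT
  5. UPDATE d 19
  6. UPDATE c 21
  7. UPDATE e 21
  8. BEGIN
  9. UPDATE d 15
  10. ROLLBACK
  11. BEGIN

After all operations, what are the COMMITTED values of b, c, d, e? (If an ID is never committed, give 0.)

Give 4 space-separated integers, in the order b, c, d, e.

Answer: 13 21 19 21

Derivation:
Initial committed: {b=13, c=20, d=9}
Op 1: BEGIN: in_txn=True, pending={}
Op 2: UPDATE d=21 (pending; pending now {d=21})
Op 3: UPDATE d=21 (pending; pending now {d=21})
Op 4: COMMIT: merged ['d'] into committed; committed now {b=13, c=20, d=21}
Op 5: UPDATE d=19 (auto-commit; committed d=19)
Op 6: UPDATE c=21 (auto-commit; committed c=21)
Op 7: UPDATE e=21 (auto-commit; committed e=21)
Op 8: BEGIN: in_txn=True, pending={}
Op 9: UPDATE d=15 (pending; pending now {d=15})
Op 10: ROLLBACK: discarded pending ['d']; in_txn=False
Op 11: BEGIN: in_txn=True, pending={}
Final committed: {b=13, c=21, d=19, e=21}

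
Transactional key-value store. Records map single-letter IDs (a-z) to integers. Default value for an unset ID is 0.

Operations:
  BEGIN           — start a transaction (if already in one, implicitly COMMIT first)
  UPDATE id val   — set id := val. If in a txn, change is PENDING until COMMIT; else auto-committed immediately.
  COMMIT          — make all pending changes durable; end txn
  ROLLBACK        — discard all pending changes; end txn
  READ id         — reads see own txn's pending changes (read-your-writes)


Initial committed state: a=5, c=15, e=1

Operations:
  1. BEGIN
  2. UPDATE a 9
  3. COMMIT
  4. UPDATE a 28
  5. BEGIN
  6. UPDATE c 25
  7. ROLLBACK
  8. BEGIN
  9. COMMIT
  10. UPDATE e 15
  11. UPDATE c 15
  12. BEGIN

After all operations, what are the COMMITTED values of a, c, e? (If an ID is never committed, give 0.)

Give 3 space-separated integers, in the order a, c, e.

Initial committed: {a=5, c=15, e=1}
Op 1: BEGIN: in_txn=True, pending={}
Op 2: UPDATE a=9 (pending; pending now {a=9})
Op 3: COMMIT: merged ['a'] into committed; committed now {a=9, c=15, e=1}
Op 4: UPDATE a=28 (auto-commit; committed a=28)
Op 5: BEGIN: in_txn=True, pending={}
Op 6: UPDATE c=25 (pending; pending now {c=25})
Op 7: ROLLBACK: discarded pending ['c']; in_txn=False
Op 8: BEGIN: in_txn=True, pending={}
Op 9: COMMIT: merged [] into committed; committed now {a=28, c=15, e=1}
Op 10: UPDATE e=15 (auto-commit; committed e=15)
Op 11: UPDATE c=15 (auto-commit; committed c=15)
Op 12: BEGIN: in_txn=True, pending={}
Final committed: {a=28, c=15, e=15}

Answer: 28 15 15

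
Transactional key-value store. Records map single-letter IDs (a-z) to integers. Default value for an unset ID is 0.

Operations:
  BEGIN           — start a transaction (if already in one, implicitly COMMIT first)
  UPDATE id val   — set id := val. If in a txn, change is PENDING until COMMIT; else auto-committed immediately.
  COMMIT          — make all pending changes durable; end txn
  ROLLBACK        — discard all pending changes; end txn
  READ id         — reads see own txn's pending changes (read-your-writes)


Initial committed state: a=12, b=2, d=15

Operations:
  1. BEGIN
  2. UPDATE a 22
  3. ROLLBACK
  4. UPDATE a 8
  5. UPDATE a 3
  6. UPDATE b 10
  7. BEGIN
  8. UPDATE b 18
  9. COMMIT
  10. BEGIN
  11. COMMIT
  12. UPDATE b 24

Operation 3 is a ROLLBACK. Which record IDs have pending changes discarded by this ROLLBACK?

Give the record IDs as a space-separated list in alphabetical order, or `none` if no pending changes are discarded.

Answer: a

Derivation:
Initial committed: {a=12, b=2, d=15}
Op 1: BEGIN: in_txn=True, pending={}
Op 2: UPDATE a=22 (pending; pending now {a=22})
Op 3: ROLLBACK: discarded pending ['a']; in_txn=False
Op 4: UPDATE a=8 (auto-commit; committed a=8)
Op 5: UPDATE a=3 (auto-commit; committed a=3)
Op 6: UPDATE b=10 (auto-commit; committed b=10)
Op 7: BEGIN: in_txn=True, pending={}
Op 8: UPDATE b=18 (pending; pending now {b=18})
Op 9: COMMIT: merged ['b'] into committed; committed now {a=3, b=18, d=15}
Op 10: BEGIN: in_txn=True, pending={}
Op 11: COMMIT: merged [] into committed; committed now {a=3, b=18, d=15}
Op 12: UPDATE b=24 (auto-commit; committed b=24)
ROLLBACK at op 3 discards: ['a']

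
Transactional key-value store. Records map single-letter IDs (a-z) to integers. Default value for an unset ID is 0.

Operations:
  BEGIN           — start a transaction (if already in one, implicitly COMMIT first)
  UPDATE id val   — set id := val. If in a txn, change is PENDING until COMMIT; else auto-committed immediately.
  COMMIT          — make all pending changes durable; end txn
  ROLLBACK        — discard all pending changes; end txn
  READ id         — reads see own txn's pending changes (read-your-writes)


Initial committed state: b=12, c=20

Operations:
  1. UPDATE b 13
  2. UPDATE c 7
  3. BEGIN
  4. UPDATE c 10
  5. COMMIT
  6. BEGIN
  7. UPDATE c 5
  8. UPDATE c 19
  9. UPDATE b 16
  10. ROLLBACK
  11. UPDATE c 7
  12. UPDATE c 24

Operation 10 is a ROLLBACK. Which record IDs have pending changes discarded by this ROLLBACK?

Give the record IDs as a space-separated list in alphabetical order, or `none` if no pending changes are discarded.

Initial committed: {b=12, c=20}
Op 1: UPDATE b=13 (auto-commit; committed b=13)
Op 2: UPDATE c=7 (auto-commit; committed c=7)
Op 3: BEGIN: in_txn=True, pending={}
Op 4: UPDATE c=10 (pending; pending now {c=10})
Op 5: COMMIT: merged ['c'] into committed; committed now {b=13, c=10}
Op 6: BEGIN: in_txn=True, pending={}
Op 7: UPDATE c=5 (pending; pending now {c=5})
Op 8: UPDATE c=19 (pending; pending now {c=19})
Op 9: UPDATE b=16 (pending; pending now {b=16, c=19})
Op 10: ROLLBACK: discarded pending ['b', 'c']; in_txn=False
Op 11: UPDATE c=7 (auto-commit; committed c=7)
Op 12: UPDATE c=24 (auto-commit; committed c=24)
ROLLBACK at op 10 discards: ['b', 'c']

Answer: b c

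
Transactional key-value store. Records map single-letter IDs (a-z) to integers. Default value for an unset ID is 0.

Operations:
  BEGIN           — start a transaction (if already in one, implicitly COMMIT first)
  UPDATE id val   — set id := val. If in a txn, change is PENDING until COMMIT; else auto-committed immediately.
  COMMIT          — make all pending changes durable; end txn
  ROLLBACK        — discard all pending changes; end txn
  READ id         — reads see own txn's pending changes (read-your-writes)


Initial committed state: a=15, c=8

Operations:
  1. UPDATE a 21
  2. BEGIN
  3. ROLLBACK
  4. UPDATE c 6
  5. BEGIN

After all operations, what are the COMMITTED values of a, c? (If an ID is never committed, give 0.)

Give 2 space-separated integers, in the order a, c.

Answer: 21 6

Derivation:
Initial committed: {a=15, c=8}
Op 1: UPDATE a=21 (auto-commit; committed a=21)
Op 2: BEGIN: in_txn=True, pending={}
Op 3: ROLLBACK: discarded pending []; in_txn=False
Op 4: UPDATE c=6 (auto-commit; committed c=6)
Op 5: BEGIN: in_txn=True, pending={}
Final committed: {a=21, c=6}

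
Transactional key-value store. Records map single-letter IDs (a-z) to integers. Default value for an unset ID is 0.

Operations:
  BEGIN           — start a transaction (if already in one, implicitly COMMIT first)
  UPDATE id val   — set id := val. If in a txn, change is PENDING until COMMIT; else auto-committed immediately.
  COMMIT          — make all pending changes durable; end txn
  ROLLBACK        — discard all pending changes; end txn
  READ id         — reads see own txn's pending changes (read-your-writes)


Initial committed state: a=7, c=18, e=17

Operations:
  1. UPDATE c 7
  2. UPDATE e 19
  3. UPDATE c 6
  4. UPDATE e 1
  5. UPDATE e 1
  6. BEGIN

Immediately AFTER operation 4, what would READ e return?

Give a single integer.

Answer: 1

Derivation:
Initial committed: {a=7, c=18, e=17}
Op 1: UPDATE c=7 (auto-commit; committed c=7)
Op 2: UPDATE e=19 (auto-commit; committed e=19)
Op 3: UPDATE c=6 (auto-commit; committed c=6)
Op 4: UPDATE e=1 (auto-commit; committed e=1)
After op 4: visible(e) = 1 (pending={}, committed={a=7, c=6, e=1})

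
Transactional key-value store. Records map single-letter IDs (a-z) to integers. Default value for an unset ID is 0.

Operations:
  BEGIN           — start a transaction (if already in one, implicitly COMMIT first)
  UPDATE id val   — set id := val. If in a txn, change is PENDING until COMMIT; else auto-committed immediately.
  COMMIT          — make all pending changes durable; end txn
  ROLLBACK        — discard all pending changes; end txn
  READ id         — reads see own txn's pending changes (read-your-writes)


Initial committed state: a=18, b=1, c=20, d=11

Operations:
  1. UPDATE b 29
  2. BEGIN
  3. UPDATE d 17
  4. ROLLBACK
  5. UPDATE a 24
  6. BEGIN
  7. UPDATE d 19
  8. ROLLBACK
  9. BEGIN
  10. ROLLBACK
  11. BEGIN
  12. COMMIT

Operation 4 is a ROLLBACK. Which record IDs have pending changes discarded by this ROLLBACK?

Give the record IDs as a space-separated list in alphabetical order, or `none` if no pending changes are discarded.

Answer: d

Derivation:
Initial committed: {a=18, b=1, c=20, d=11}
Op 1: UPDATE b=29 (auto-commit; committed b=29)
Op 2: BEGIN: in_txn=True, pending={}
Op 3: UPDATE d=17 (pending; pending now {d=17})
Op 4: ROLLBACK: discarded pending ['d']; in_txn=False
Op 5: UPDATE a=24 (auto-commit; committed a=24)
Op 6: BEGIN: in_txn=True, pending={}
Op 7: UPDATE d=19 (pending; pending now {d=19})
Op 8: ROLLBACK: discarded pending ['d']; in_txn=False
Op 9: BEGIN: in_txn=True, pending={}
Op 10: ROLLBACK: discarded pending []; in_txn=False
Op 11: BEGIN: in_txn=True, pending={}
Op 12: COMMIT: merged [] into committed; committed now {a=24, b=29, c=20, d=11}
ROLLBACK at op 4 discards: ['d']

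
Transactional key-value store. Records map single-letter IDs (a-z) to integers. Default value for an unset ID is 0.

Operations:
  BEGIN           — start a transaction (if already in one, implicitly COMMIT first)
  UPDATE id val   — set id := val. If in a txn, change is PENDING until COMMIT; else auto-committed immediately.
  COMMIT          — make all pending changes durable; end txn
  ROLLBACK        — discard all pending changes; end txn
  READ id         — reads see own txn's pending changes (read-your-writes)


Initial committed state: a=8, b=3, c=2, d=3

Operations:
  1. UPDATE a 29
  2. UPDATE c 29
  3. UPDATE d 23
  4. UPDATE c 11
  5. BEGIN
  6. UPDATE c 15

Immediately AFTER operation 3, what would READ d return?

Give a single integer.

Answer: 23

Derivation:
Initial committed: {a=8, b=3, c=2, d=3}
Op 1: UPDATE a=29 (auto-commit; committed a=29)
Op 2: UPDATE c=29 (auto-commit; committed c=29)
Op 3: UPDATE d=23 (auto-commit; committed d=23)
After op 3: visible(d) = 23 (pending={}, committed={a=29, b=3, c=29, d=23})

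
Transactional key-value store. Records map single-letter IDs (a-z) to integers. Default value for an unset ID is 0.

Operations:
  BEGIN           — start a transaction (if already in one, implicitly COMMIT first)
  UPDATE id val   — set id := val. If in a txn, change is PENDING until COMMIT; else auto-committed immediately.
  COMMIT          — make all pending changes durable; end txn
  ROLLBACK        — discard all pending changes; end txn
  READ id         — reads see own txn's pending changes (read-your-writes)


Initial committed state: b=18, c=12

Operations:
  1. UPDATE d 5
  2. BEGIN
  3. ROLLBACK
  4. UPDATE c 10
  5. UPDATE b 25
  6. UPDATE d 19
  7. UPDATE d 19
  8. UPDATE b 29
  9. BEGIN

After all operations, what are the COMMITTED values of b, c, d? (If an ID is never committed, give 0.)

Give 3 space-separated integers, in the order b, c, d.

Initial committed: {b=18, c=12}
Op 1: UPDATE d=5 (auto-commit; committed d=5)
Op 2: BEGIN: in_txn=True, pending={}
Op 3: ROLLBACK: discarded pending []; in_txn=False
Op 4: UPDATE c=10 (auto-commit; committed c=10)
Op 5: UPDATE b=25 (auto-commit; committed b=25)
Op 6: UPDATE d=19 (auto-commit; committed d=19)
Op 7: UPDATE d=19 (auto-commit; committed d=19)
Op 8: UPDATE b=29 (auto-commit; committed b=29)
Op 9: BEGIN: in_txn=True, pending={}
Final committed: {b=29, c=10, d=19}

Answer: 29 10 19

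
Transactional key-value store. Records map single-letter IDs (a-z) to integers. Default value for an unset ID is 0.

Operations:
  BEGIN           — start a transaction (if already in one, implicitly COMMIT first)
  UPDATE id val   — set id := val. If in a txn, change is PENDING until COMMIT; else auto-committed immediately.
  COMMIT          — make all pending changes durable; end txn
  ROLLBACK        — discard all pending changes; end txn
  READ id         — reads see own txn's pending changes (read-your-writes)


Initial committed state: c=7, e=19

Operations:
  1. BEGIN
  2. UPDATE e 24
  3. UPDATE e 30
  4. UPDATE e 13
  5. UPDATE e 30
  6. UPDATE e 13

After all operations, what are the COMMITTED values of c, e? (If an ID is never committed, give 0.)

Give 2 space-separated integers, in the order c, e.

Initial committed: {c=7, e=19}
Op 1: BEGIN: in_txn=True, pending={}
Op 2: UPDATE e=24 (pending; pending now {e=24})
Op 3: UPDATE e=30 (pending; pending now {e=30})
Op 4: UPDATE e=13 (pending; pending now {e=13})
Op 5: UPDATE e=30 (pending; pending now {e=30})
Op 6: UPDATE e=13 (pending; pending now {e=13})
Final committed: {c=7, e=19}

Answer: 7 19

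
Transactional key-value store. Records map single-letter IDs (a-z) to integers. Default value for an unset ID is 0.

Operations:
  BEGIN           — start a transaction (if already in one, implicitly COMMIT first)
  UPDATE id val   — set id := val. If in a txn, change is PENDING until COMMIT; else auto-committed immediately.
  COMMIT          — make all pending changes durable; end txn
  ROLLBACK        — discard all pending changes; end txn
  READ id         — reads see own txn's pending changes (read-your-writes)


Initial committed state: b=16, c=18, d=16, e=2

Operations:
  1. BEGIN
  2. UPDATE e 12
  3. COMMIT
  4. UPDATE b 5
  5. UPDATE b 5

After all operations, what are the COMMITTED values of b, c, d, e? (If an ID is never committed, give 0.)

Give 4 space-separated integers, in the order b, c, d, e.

Answer: 5 18 16 12

Derivation:
Initial committed: {b=16, c=18, d=16, e=2}
Op 1: BEGIN: in_txn=True, pending={}
Op 2: UPDATE e=12 (pending; pending now {e=12})
Op 3: COMMIT: merged ['e'] into committed; committed now {b=16, c=18, d=16, e=12}
Op 4: UPDATE b=5 (auto-commit; committed b=5)
Op 5: UPDATE b=5 (auto-commit; committed b=5)
Final committed: {b=5, c=18, d=16, e=12}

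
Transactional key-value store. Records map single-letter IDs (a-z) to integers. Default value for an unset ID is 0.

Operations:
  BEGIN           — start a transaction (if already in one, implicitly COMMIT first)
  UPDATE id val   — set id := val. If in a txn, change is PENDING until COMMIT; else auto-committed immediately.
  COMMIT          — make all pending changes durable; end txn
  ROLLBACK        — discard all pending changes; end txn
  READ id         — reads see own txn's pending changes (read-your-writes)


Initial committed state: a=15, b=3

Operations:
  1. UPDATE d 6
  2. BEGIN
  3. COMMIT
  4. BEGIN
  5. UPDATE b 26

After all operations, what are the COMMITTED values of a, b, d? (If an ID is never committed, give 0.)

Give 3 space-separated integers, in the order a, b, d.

Initial committed: {a=15, b=3}
Op 1: UPDATE d=6 (auto-commit; committed d=6)
Op 2: BEGIN: in_txn=True, pending={}
Op 3: COMMIT: merged [] into committed; committed now {a=15, b=3, d=6}
Op 4: BEGIN: in_txn=True, pending={}
Op 5: UPDATE b=26 (pending; pending now {b=26})
Final committed: {a=15, b=3, d=6}

Answer: 15 3 6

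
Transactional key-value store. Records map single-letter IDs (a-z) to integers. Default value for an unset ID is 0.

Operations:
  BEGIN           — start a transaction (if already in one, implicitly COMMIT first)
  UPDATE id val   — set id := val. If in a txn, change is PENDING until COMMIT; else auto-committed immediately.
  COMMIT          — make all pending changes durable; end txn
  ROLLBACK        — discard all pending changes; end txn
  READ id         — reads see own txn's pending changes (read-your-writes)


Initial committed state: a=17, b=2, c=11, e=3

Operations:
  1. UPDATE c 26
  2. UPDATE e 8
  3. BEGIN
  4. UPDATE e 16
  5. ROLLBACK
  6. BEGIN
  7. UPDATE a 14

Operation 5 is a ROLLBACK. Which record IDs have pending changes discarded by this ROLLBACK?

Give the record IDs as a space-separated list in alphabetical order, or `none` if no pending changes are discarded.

Initial committed: {a=17, b=2, c=11, e=3}
Op 1: UPDATE c=26 (auto-commit; committed c=26)
Op 2: UPDATE e=8 (auto-commit; committed e=8)
Op 3: BEGIN: in_txn=True, pending={}
Op 4: UPDATE e=16 (pending; pending now {e=16})
Op 5: ROLLBACK: discarded pending ['e']; in_txn=False
Op 6: BEGIN: in_txn=True, pending={}
Op 7: UPDATE a=14 (pending; pending now {a=14})
ROLLBACK at op 5 discards: ['e']

Answer: e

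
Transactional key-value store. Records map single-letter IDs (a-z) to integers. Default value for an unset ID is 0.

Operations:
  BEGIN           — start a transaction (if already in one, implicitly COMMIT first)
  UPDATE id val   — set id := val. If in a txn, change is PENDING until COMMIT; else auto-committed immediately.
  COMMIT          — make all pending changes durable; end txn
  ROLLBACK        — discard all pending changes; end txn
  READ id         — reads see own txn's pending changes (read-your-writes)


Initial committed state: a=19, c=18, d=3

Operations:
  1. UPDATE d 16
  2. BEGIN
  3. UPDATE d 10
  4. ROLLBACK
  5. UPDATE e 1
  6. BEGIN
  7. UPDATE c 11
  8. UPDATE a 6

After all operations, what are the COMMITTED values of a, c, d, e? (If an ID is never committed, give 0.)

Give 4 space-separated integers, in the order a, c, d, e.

Initial committed: {a=19, c=18, d=3}
Op 1: UPDATE d=16 (auto-commit; committed d=16)
Op 2: BEGIN: in_txn=True, pending={}
Op 3: UPDATE d=10 (pending; pending now {d=10})
Op 4: ROLLBACK: discarded pending ['d']; in_txn=False
Op 5: UPDATE e=1 (auto-commit; committed e=1)
Op 6: BEGIN: in_txn=True, pending={}
Op 7: UPDATE c=11 (pending; pending now {c=11})
Op 8: UPDATE a=6 (pending; pending now {a=6, c=11})
Final committed: {a=19, c=18, d=16, e=1}

Answer: 19 18 16 1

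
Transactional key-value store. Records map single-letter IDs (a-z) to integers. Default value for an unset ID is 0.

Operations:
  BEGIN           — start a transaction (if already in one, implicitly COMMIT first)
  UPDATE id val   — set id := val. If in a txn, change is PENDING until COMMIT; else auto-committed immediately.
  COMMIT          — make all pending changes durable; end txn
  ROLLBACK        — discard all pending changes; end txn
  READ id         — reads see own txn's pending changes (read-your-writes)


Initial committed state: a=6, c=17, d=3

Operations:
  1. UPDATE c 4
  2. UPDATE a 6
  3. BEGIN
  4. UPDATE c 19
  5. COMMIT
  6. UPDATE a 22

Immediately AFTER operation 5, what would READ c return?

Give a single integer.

Answer: 19

Derivation:
Initial committed: {a=6, c=17, d=3}
Op 1: UPDATE c=4 (auto-commit; committed c=4)
Op 2: UPDATE a=6 (auto-commit; committed a=6)
Op 3: BEGIN: in_txn=True, pending={}
Op 4: UPDATE c=19 (pending; pending now {c=19})
Op 5: COMMIT: merged ['c'] into committed; committed now {a=6, c=19, d=3}
After op 5: visible(c) = 19 (pending={}, committed={a=6, c=19, d=3})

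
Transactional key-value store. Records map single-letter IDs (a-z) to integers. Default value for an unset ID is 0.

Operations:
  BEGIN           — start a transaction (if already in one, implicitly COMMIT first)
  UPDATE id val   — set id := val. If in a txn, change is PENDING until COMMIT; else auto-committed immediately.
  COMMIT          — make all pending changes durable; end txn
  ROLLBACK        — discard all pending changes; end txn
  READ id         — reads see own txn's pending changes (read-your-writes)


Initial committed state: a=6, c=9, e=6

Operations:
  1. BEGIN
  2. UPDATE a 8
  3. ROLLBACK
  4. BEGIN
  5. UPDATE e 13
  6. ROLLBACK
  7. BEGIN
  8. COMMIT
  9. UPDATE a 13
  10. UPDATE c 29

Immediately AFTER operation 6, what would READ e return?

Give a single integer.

Answer: 6

Derivation:
Initial committed: {a=6, c=9, e=6}
Op 1: BEGIN: in_txn=True, pending={}
Op 2: UPDATE a=8 (pending; pending now {a=8})
Op 3: ROLLBACK: discarded pending ['a']; in_txn=False
Op 4: BEGIN: in_txn=True, pending={}
Op 5: UPDATE e=13 (pending; pending now {e=13})
Op 6: ROLLBACK: discarded pending ['e']; in_txn=False
After op 6: visible(e) = 6 (pending={}, committed={a=6, c=9, e=6})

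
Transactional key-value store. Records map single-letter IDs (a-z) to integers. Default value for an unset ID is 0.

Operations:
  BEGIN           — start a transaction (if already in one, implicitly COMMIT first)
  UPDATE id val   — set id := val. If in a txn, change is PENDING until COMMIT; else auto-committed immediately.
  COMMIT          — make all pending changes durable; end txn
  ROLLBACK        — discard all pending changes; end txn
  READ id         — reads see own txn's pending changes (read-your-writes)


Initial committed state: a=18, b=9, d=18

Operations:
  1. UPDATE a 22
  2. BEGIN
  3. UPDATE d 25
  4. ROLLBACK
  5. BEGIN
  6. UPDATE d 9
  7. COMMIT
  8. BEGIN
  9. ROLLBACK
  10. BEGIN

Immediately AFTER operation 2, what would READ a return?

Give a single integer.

Answer: 22

Derivation:
Initial committed: {a=18, b=9, d=18}
Op 1: UPDATE a=22 (auto-commit; committed a=22)
Op 2: BEGIN: in_txn=True, pending={}
After op 2: visible(a) = 22 (pending={}, committed={a=22, b=9, d=18})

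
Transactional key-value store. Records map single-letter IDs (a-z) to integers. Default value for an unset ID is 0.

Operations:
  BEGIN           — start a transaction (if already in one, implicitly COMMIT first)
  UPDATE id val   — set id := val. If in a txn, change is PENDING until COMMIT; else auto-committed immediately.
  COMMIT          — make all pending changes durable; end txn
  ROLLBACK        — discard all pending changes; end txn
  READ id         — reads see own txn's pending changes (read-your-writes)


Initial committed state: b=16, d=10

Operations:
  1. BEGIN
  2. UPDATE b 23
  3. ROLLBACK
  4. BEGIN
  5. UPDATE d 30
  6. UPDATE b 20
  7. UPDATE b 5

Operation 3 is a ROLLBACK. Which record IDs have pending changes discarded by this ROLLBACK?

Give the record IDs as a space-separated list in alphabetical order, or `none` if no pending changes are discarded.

Initial committed: {b=16, d=10}
Op 1: BEGIN: in_txn=True, pending={}
Op 2: UPDATE b=23 (pending; pending now {b=23})
Op 3: ROLLBACK: discarded pending ['b']; in_txn=False
Op 4: BEGIN: in_txn=True, pending={}
Op 5: UPDATE d=30 (pending; pending now {d=30})
Op 6: UPDATE b=20 (pending; pending now {b=20, d=30})
Op 7: UPDATE b=5 (pending; pending now {b=5, d=30})
ROLLBACK at op 3 discards: ['b']

Answer: b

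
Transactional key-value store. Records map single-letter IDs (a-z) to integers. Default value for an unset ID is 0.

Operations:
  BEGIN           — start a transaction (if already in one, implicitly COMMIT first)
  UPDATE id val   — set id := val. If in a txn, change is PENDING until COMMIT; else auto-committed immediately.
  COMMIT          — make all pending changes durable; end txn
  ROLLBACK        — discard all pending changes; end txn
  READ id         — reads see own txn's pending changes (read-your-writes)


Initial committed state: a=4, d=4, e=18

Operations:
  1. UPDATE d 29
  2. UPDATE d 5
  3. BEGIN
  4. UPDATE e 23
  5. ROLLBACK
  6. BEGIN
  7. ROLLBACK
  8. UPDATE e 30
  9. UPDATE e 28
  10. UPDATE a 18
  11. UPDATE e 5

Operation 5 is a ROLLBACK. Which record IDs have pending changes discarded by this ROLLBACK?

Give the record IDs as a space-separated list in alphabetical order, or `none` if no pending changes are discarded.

Initial committed: {a=4, d=4, e=18}
Op 1: UPDATE d=29 (auto-commit; committed d=29)
Op 2: UPDATE d=5 (auto-commit; committed d=5)
Op 3: BEGIN: in_txn=True, pending={}
Op 4: UPDATE e=23 (pending; pending now {e=23})
Op 5: ROLLBACK: discarded pending ['e']; in_txn=False
Op 6: BEGIN: in_txn=True, pending={}
Op 7: ROLLBACK: discarded pending []; in_txn=False
Op 8: UPDATE e=30 (auto-commit; committed e=30)
Op 9: UPDATE e=28 (auto-commit; committed e=28)
Op 10: UPDATE a=18 (auto-commit; committed a=18)
Op 11: UPDATE e=5 (auto-commit; committed e=5)
ROLLBACK at op 5 discards: ['e']

Answer: e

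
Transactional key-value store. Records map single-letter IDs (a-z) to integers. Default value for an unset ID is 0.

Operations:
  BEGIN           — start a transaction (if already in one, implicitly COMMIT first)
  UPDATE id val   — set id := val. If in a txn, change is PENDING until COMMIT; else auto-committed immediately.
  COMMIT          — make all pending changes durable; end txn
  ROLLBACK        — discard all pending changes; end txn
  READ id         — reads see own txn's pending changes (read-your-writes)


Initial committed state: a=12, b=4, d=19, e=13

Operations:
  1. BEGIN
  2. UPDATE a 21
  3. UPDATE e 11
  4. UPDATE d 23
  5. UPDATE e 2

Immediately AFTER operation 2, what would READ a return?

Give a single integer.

Answer: 21

Derivation:
Initial committed: {a=12, b=4, d=19, e=13}
Op 1: BEGIN: in_txn=True, pending={}
Op 2: UPDATE a=21 (pending; pending now {a=21})
After op 2: visible(a) = 21 (pending={a=21}, committed={a=12, b=4, d=19, e=13})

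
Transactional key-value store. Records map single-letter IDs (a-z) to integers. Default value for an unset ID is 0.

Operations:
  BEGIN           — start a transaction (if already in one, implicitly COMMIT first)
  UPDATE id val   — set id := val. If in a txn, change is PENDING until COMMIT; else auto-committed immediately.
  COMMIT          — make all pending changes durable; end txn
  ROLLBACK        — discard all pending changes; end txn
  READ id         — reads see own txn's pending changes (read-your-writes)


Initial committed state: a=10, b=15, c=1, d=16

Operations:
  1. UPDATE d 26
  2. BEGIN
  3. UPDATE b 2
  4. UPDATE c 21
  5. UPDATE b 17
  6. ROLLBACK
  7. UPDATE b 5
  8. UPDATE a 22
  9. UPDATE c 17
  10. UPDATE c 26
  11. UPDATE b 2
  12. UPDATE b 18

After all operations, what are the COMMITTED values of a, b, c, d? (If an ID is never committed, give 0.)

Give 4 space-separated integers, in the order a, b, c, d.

Initial committed: {a=10, b=15, c=1, d=16}
Op 1: UPDATE d=26 (auto-commit; committed d=26)
Op 2: BEGIN: in_txn=True, pending={}
Op 3: UPDATE b=2 (pending; pending now {b=2})
Op 4: UPDATE c=21 (pending; pending now {b=2, c=21})
Op 5: UPDATE b=17 (pending; pending now {b=17, c=21})
Op 6: ROLLBACK: discarded pending ['b', 'c']; in_txn=False
Op 7: UPDATE b=5 (auto-commit; committed b=5)
Op 8: UPDATE a=22 (auto-commit; committed a=22)
Op 9: UPDATE c=17 (auto-commit; committed c=17)
Op 10: UPDATE c=26 (auto-commit; committed c=26)
Op 11: UPDATE b=2 (auto-commit; committed b=2)
Op 12: UPDATE b=18 (auto-commit; committed b=18)
Final committed: {a=22, b=18, c=26, d=26}

Answer: 22 18 26 26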